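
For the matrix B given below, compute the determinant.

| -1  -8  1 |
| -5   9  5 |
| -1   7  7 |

Expand along column 1:
  + (-1) · |9 5; 7 7| = (-1)·(63 − 35) = -28
  − (-5) · |-8 1; 7 7| = −(-5)·(-56 − 7) = -315
  + (-1) · |-8 1; 9 5| = (-1)·(-40 − 9) = 49
Sum: (-28) + (-315) + (49) = -294

det(B) = -294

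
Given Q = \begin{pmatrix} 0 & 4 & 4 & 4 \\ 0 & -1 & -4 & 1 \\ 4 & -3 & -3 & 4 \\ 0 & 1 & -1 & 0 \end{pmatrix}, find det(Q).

det(Q) = 112

Expand along column 1 (it has 3 zeros):
  + (4) · M_31   where M_31 = det([4 4 4; -1 -4 1; 1 -1 0]) = 28
det = (+1)·(4)·(28) = 112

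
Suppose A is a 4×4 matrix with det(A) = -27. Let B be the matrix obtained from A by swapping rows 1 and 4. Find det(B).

The determinant is 27.

Swapping two rows multiplies the determinant by −1.
det(B) = (-1)·(-27) = 27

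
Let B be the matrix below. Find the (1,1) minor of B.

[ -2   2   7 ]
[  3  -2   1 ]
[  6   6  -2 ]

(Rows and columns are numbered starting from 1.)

-2

Delete row 1 and column 1; the remaining 2×2 submatrix is [-2 1; 6 -2].
Its determinant is (-2)·(-2) − 1·6 = -2.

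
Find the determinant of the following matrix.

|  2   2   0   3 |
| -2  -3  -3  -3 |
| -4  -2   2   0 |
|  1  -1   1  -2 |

56

Expand along row 1 (it has 1 zero):
  + (2) · M_11   where M_11 = det([-3 -3 -3; -2 2 0; -1 1 -2]) = 24
  − (2) · M_12   where M_12 = det([-2 -3 -3; -4 2 0; 1 1 -2]) = 50
  − (3) · M_14   where M_14 = det([-2 -3 -3; -4 -2 2; 1 -1 1]) = -36
det = (+1)·(2)·(24) + (-1)·(2)·(50) + (-1)·(3)·(-36) = 56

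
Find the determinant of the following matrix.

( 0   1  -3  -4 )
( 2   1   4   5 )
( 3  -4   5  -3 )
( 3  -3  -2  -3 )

Expand along row 1 (it has 1 zero):
  − (1) · M_12   where M_12 = det([2 4 5; 3 5 -3; 3 -2 -3]) = -147
  + (-3) · M_13   where M_13 = det([2 1 5; 3 -4 -3; 3 -3 -3]) = 21
  − (-4) · M_14   where M_14 = det([2 1 4; 3 -4 5; 3 -3 -2]) = 79
det = (-1)·(1)·(-147) + (+1)·(-3)·(21) + (-1)·(-4)·(79) = 400

The determinant is 400.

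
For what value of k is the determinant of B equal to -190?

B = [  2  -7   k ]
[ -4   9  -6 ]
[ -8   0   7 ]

k = 3

Expanding along the column containing k, det(B) is linear in k: det(B) = (72)·k + (-406).
Set (72)·k + (-406) = -190  ⇒  (72)·k = 216  ⇒  k = 3.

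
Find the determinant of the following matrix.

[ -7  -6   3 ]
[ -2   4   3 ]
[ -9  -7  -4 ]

325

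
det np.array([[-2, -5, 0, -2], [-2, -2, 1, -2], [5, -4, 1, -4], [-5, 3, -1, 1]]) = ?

Expand along row 1 (it has 1 zero):
  + (-2) · M_11   where M_11 = det([-2 1 -2; -4 1 -4; 3 -1 1]) = -4
  − (-5) · M_12   where M_12 = det([-2 1 -2; 5 1 -4; -5 -1 1]) = 21
  − (-2) · M_14   where M_14 = det([-2 -2 1; 5 -4 1; -5 3 -1]) = -7
det = (+1)·(-2)·(-4) + (-1)·(-5)·(21) + (-1)·(-2)·(-7) = 99

99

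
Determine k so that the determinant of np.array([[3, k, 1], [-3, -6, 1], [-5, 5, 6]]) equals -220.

-4

Expanding along the row containing k, det(M) is linear in k: det(M) = (13)·k + (-168).
Set (13)·k + (-168) = -220  ⇒  (13)·k = -52  ⇒  k = -4.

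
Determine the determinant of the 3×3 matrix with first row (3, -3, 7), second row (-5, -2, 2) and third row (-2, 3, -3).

Expand along column 1:
  + 3 · |-2 2; 3 -3| = 3·(6 − 6) = 0
  − (-5) · |-3 7; 3 -3| = −(-5)·(9 − 21) = -60
  + (-2) · |-3 7; -2 2| = (-2)·(-6 − (-14)) = -16
Sum: (0) + (-60) + (-16) = -76

The determinant is -76.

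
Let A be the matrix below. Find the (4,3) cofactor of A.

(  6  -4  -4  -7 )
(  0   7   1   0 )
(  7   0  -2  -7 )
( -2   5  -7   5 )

-49

Delete row 4 and column 3; the remaining 3×3 submatrix is [6 -4 -7; 0 7 0; 7 0 -7].
Its determinant is 49.
The cofactor carries sign (−1)^(4+3) = −1, so C_{4,3} = −(49) = -49.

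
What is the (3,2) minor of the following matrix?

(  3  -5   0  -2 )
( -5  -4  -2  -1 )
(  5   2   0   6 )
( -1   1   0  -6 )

40

Delete row 3 and column 2; the remaining 3×3 submatrix is [3 0 -2; -5 -2 -1; -1 0 -6].
Its determinant is 40.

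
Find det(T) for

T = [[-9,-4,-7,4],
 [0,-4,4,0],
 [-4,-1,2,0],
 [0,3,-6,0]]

det(T) = -192

Expand along column 4 (it has 3 zeros):
  − (4) · M_14   where M_14 = det([0 -4 4; -4 -1 2; 0 3 -6]) = 48
det = (-1)·(4)·(48) = -192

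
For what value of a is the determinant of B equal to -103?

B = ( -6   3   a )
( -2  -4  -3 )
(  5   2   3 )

-7

Expanding along the row containing a, det(B) is linear in a: det(B) = (16)·a + (9).
Set (16)·a + (9) = -103  ⇒  (16)·a = -112  ⇒  a = -7.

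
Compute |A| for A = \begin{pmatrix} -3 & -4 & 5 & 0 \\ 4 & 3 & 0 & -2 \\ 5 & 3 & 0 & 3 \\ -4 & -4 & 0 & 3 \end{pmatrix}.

Expand along column 3 (it has 3 zeros):
  + (5) · M_13   where M_13 = det([4 3 -2; 5 3 3; -4 -4 3]) = 19
det = (+1)·(5)·(19) = 95

The determinant is 95.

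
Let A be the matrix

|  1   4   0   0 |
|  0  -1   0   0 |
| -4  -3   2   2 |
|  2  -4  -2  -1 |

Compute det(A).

det(A) = -2

A is block lower-triangular with a 2×2 block and a 2×2 block on the diagonal, so its determinant equals the product of the determinants of the diagonal blocks.
det of the 2×2 block = -1
det of the 2×2 block = 2
det = (-1)·(2) = -2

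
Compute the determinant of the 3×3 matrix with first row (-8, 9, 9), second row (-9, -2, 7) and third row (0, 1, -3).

Expand along column 1:
  + (-8) · |-2 7; 1 -3| = (-8)·(6 − 7) = 8
  − (-9) · |9 9; 1 -3| = −(-9)·(-27 − 9) = -324
Sum: (8) + (-324) = -316

The determinant is -316.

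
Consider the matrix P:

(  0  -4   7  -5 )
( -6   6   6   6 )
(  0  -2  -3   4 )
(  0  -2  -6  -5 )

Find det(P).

Expand along column 1 (it has 3 zeros):
  − (-6) · M_21   where M_21 = det([-4 7 -5; -2 -3 4; -2 -6 -5]) = -312
det = (-1)·(-6)·(-312) = -1872

det(P) = -1872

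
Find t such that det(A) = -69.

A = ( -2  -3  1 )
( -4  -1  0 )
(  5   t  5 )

6

Expanding along the row containing t, det(A) is linear in t: det(A) = (-4)·t + (-45).
Set (-4)·t + (-45) = -69  ⇒  (-4)·t = -24  ⇒  t = 6.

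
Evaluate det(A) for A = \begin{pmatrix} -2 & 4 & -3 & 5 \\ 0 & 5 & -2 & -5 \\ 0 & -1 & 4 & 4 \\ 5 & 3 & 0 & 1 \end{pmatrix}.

The determinant is -1023.

Expand along column 1 (it has 2 zeros):
  + (-2) · M_11   where M_11 = det([5 -2 -5; -1 4 4; 3 0 1]) = 54
  − (5) · M_41   where M_41 = det([4 -3 5; 5 -2 -5; -1 4 4]) = 183
det = (+1)·(-2)·(54) + (-1)·(5)·(183) = -1023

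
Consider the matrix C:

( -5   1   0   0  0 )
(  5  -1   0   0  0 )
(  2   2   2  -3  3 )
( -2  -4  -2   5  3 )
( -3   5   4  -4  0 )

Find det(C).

C is block lower-triangular with a 2×2 block and a 3×3 block on the diagonal, so its determinant equals the product of the determinants of the diagonal blocks.
det of the 2×2 block = 0
det of the 3×3 block = -48
det = (0)·(-48) = 0

|C| = 0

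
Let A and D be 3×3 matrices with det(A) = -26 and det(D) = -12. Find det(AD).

det(AD) = det(A)·det(D) = (-26)·(-12) = 312

|AD| = 312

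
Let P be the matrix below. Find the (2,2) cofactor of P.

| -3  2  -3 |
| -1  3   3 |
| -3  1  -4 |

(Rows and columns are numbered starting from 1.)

Delete row 2 and column 2; the remaining 2×2 submatrix is [-3 -3; -3 -4].
Its determinant is (-3)·(-4) − (-3)·(-3) = 3.
The cofactor carries sign (−1)^(2+2) = +1, so C_{2,2} = +(3) = 3.

The cofactor is 3.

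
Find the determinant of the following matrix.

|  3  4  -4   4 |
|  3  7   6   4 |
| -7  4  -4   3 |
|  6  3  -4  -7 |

Expand along row 1:
  + (3) · M_11   where M_11 = det([7 6 4; 4 -4 3; 3 -4 -7]) = 486
  − (4) · M_12   where M_12 = det([3 6 4; -7 -4 3; 6 -4 -7]) = 142
  + (-4) · M_13   where M_13 = det([3 7 4; -7 4 3; 6 3 -7]) = -508
  − (4) · M_14   where M_14 = det([3 7 6; -7 4 -4; 6 3 -4]) = -646
det = (+1)·(3)·(486) + (-1)·(4)·(142) + (+1)·(-4)·(-508) + (-1)·(4)·(-646) = 5506

The determinant is 5506.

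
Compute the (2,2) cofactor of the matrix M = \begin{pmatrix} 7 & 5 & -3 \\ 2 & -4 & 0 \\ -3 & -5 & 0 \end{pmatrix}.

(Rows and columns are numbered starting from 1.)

Delete row 2 and column 2; the remaining 2×2 submatrix is [7 -3; -3 0].
Its determinant is 7·0 − (-3)·(-3) = -9.
The cofactor carries sign (−1)^(2+2) = +1, so C_{2,2} = +(-9) = -9.

-9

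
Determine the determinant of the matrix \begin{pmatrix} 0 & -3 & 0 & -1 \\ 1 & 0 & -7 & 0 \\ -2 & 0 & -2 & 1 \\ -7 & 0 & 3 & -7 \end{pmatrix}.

The determinant is 474.

Expand along column 2 (it has 3 zeros):
  − (-3) · M_12   where M_12 = det([1 -7 0; -2 -2 1; -7 3 -7]) = 158
det = (-1)·(-3)·(158) = 474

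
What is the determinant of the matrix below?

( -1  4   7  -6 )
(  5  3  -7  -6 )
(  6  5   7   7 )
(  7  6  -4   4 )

-3433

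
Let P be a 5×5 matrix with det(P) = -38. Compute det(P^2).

1444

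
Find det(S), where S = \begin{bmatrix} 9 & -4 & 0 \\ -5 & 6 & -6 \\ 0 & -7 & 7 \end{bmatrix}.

Expand along column 1:
  + 9 · |6 -6; -7 7| = 9·(42 − 42) = 0
  − (-5) · |-4 0; -7 7| = −(-5)·(-28 − 0) = -140
Sum: (0) + (-140) = -140

-140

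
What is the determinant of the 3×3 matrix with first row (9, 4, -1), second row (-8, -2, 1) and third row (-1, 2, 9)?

122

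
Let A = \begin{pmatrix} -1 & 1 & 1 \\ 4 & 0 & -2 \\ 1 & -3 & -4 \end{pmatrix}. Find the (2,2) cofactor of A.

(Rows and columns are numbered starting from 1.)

3

Delete row 2 and column 2; the remaining 2×2 submatrix is [-1 1; 1 -4].
Its determinant is (-1)·(-4) − 1·1 = 3.
The cofactor carries sign (−1)^(2+2) = +1, so C_{2,2} = +(3) = 3.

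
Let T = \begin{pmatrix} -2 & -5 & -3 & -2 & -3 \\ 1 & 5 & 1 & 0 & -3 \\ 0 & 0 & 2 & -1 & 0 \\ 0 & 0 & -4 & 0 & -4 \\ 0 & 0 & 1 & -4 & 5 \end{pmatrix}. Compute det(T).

240

T is block upper-triangular with a 2×2 block and a 3×3 block on the diagonal, so its determinant equals the product of the determinants of the diagonal blocks.
det of the 2×2 block = -5
det of the 3×3 block = -48
det = (-5)·(-48) = 240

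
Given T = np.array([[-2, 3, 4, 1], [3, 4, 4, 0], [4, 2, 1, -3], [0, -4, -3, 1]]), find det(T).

|T| = -58

Expand along row 2 (it has 1 zero):
  − (3) · M_21   where M_21 = det([3 4 1; 2 1 -3; -4 -3 1]) = 14
  + (4) · M_22   where M_22 = det([-2 4 1; 4 1 -3; 0 -3 1]) = -12
  − (4) · M_23   where M_23 = det([-2 3 1; 4 2 -3; 0 -4 1]) = -8
det = (-1)·(3)·(14) + (+1)·(4)·(-12) + (-1)·(4)·(-8) = -58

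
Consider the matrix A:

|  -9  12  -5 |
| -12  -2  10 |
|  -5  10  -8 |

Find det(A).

Expand along column 1:
  + (-9) · |-2 10; 10 -8| = (-9)·(16 − 100) = 756
  − (-12) · |12 -5; 10 -8| = −(-12)·(-96 − (-50)) = -552
  + (-5) · |12 -5; -2 10| = (-5)·(120 − 10) = -550
Sum: (756) + (-552) + (-550) = -346

det(A) = -346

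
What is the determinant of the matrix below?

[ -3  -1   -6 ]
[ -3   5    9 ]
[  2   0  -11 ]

Expand along column 2:
  − (-1) · |-3 9; 2 -11| = −(-1)·(33 − 18) = 15
  + 5 · |-3 -6; 2 -11| = 5·(33 − (-12)) = 225
Sum: (15) + (225) = 240

240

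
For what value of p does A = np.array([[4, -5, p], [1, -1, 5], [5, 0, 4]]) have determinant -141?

Expanding along the row containing p, det(A) is linear in p: det(A) = (5)·p + (-121).
Set (5)·p + (-121) = -141  ⇒  (5)·p = -20  ⇒  p = -4.

p = -4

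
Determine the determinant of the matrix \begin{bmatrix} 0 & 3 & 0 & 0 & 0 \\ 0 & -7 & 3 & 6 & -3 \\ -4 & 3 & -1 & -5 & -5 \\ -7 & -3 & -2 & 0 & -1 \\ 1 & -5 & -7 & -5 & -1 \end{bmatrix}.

Expand along row 1 (it has 4 zeros):
  − (3) · M_12   where M_12 = det([0 3 6 -3; -4 -1 -5 -5; -7 -2 0 -1; 1 -7 -5 -1]) = -1797
det = (-1)·(3)·(-1797) = 5391

The determinant is 5391.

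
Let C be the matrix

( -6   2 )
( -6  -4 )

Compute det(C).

|C| = 36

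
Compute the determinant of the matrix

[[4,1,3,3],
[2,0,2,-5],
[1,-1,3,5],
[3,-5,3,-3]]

-344

Expand along row 2 (it has 1 zero):
  − (2) · M_21   where M_21 = det([1 3 3; -1 3 5; -5 3 -3]) = -72
  − (2) · M_23   where M_23 = det([4 1 3; 1 -1 5; 3 -5 -3]) = 124
  + (-5) · M_24   where M_24 = det([4 1 3; 1 -1 3; 3 -5 3]) = 48
det = (-1)·(2)·(-72) + (-1)·(2)·(124) + (+1)·(-5)·(48) = -344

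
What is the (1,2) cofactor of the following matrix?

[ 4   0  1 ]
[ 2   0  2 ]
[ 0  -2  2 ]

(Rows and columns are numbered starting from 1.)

Delete row 1 and column 2; the remaining 2×2 submatrix is [2 2; 0 2].
Its determinant is 2·2 − 2·0 = 4.
The cofactor carries sign (−1)^(1+2) = −1, so C_{1,2} = −(4) = -4.

The cofactor is -4.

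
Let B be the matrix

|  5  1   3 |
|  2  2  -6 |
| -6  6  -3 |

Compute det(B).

The determinant is 264.

Expand along column 1:
  + 5 · |2 -6; 6 -3| = 5·(-6 − (-36)) = 150
  − 2 · |1 3; 6 -3| = −2·(-3 − 18) = 42
  + (-6) · |1 3; 2 -6| = (-6)·(-6 − 6) = 72
Sum: (150) + (42) + (72) = 264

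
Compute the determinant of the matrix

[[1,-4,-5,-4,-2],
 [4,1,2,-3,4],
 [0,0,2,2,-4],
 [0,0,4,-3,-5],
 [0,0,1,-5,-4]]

The matrix is block upper-triangular with a 2×2 block and a 3×3 block on the diagonal, so its determinant equals the product of the determinants of the diagonal blocks.
det of the 2×2 block = 17
det of the 3×3 block = 64
det = (17)·(64) = 1088

The determinant is 1088.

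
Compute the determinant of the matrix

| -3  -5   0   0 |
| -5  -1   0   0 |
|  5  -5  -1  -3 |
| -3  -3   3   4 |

The matrix is block lower-triangular with a 2×2 block and a 2×2 block on the diagonal, so its determinant equals the product of the determinants of the diagonal blocks.
det of the 2×2 block = -22
det of the 2×2 block = 5
det = (-22)·(5) = -110

-110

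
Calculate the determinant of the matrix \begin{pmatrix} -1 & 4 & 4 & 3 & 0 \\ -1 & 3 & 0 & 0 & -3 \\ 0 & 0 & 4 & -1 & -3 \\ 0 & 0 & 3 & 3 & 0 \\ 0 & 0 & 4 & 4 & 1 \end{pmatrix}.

The matrix is block upper-triangular with a 2×2 block and a 3×3 block on the diagonal, so its determinant equals the product of the determinants of the diagonal blocks.
det of the 2×2 block = 1
det of the 3×3 block = 15
det = (1)·(15) = 15

The determinant is 15.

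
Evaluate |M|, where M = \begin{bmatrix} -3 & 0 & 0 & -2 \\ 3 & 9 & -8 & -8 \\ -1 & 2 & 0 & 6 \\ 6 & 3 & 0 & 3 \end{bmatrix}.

det(M) = 528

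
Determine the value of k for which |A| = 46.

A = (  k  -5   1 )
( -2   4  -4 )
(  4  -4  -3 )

k = 2

Expanding along the column containing k, det(A) is linear in k: det(A) = (-28)·k + (102).
Set (-28)·k + (102) = 46  ⇒  (-28)·k = -56  ⇒  k = 2.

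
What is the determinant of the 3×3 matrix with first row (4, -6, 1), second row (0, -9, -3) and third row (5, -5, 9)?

Expand along column 1:
  + 4 · |-9 -3; -5 9| = 4·(-81 − 15) = -384
  + 5 · |-6 1; -9 -3| = 5·(18 − (-9)) = 135
Sum: (-384) + (135) = -249

The determinant is -249.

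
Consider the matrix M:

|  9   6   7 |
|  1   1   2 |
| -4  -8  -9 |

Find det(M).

Expand along column 1:
  + 9 · |1 2; -8 -9| = 9·(-9 − (-16)) = 63
  − 1 · |6 7; -8 -9| = −1·(-54 − (-56)) = -2
  + (-4) · |6 7; 1 2| = (-4)·(12 − 7) = -20
Sum: (63) + (-2) + (-20) = 41

The determinant is 41.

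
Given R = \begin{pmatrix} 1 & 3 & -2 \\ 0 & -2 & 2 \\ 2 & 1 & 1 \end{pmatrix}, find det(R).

Expand along column 1:
  + 1 · |-2 2; 1 1| = 1·(-2 − 2) = -4
  + 2 · |3 -2; -2 2| = 2·(6 − 4) = 4
Sum: (-4) + (4) = 0

det(R) = 0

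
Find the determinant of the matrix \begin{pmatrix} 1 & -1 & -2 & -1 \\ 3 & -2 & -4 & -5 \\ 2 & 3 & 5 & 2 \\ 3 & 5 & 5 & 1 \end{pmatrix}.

Expand along row 1:
  + (1) · M_11   where M_11 = det([-2 -4 -5; 3 5 2; 5 5 1]) = 32
  − (-1) · M_12   where M_12 = det([3 -4 -5; 2 5 2; 3 5 1]) = -6
  + (-2) · M_13   where M_13 = det([3 -2 -5; 2 3 2; 3 5 1]) = -34
  − (-1) · M_14   where M_14 = det([3 -2 -4; 2 3 5; 3 5 5]) = -44
det = (+1)·(1)·(32) + (-1)·(-1)·(-6) + (+1)·(-2)·(-34) + (-1)·(-1)·(-44) = 50

50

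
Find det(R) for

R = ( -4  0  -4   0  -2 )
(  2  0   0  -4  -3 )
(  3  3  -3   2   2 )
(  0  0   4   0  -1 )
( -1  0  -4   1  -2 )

-648

Expand along column 2 (it has 4 zeros):
  − (3) · M_32   where M_32 = det([-4 -4 0 -2; 2 0 -4 -3; 0 4 0 -1; -1 -4 1 -2]) = 216
det = (-1)·(3)·(216) = -648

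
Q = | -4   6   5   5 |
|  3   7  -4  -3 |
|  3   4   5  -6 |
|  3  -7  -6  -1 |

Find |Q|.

Expand along row 1:
  + (-4) · M_11   where M_11 = det([7 -4 -3; 4 5 -6; -7 -6 -1]) = -504
  − (6) · M_12   where M_12 = det([3 -4 -3; 3 5 -6; 3 -6 -1]) = 36
  + (5) · M_13   where M_13 = det([3 7 -3; 3 4 -6; 3 -7 -1]) = -144
  − (5) · M_14   where M_14 = det([3 7 -4; 3 4 5; 3 -7 -6]) = 396
det = (+1)·(-4)·(-504) + (-1)·(6)·(36) + (+1)·(5)·(-144) + (-1)·(5)·(396) = -900

-900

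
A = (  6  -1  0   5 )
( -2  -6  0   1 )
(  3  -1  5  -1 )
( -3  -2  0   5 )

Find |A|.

Expand along column 3 (it has 3 zeros):
  + (5) · M_33   where M_33 = det([6 -1 5; -2 -6 1; -3 -2 5]) = -245
det = (+1)·(5)·(-245) = -1225

-1225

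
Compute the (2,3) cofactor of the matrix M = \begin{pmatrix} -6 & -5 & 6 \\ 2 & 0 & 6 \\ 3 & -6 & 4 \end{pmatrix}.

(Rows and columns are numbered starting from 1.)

Delete row 2 and column 3; the remaining 2×2 submatrix is [-6 -5; 3 -6].
Its determinant is (-6)·(-6) − (-5)·3 = 51.
The cofactor carries sign (−1)^(2+3) = −1, so C_{2,3} = −(51) = -51.

-51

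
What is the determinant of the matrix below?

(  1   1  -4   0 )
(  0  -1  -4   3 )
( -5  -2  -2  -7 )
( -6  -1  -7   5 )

The determinant is 578.

Expand along row 1 (it has 1 zero):
  + (1) · M_11   where M_11 = det([-1 -4 3; -2 -2 -7; -1 -7 5]) = 27
  − (1) · M_12   where M_12 = det([0 -4 3; -5 -2 -7; -6 -7 5]) = -199
  + (-4) · M_13   where M_13 = det([0 -1 3; -5 -2 -7; -6 -1 5]) = -88
det = (+1)·(1)·(27) + (-1)·(1)·(-199) + (+1)·(-4)·(-88) = 578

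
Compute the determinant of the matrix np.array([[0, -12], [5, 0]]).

det = 0·0 − (-12)·5 = 0 − (-60) = 60

60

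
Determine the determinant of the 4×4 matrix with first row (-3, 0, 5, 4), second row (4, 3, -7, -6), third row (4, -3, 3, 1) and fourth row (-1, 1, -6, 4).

Expand along row 1 (it has 1 zero):
  + (-3) · M_11   where M_11 = det([3 -7 -6; -3 3 1; 1 -6 4]) = -127
  + (5) · M_13   where M_13 = det([4 3 -6; 4 -3 1; -1 1 4]) = -109
  − (4) · M_14   where M_14 = det([4 3 -7; 4 -3 3; -1 1 -6]) = 116
det = (+1)·(-3)·(-127) + (+1)·(5)·(-109) + (-1)·(4)·(116) = -628

The determinant is -628.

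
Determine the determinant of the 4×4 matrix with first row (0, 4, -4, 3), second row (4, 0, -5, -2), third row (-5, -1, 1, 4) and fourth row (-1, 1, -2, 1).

-106

Expand along row 1 (it has 1 zero):
  − (4) · M_12   where M_12 = det([4 -5 -2; -5 1 4; -1 -2 1]) = 9
  + (-4) · M_13   where M_13 = det([4 0 -2; -5 -1 4; -1 1 1]) = -8
  − (3) · M_14   where M_14 = det([4 0 -5; -5 -1 1; -1 1 -2]) = 34
det = (-1)·(4)·(9) + (+1)·(-4)·(-8) + (-1)·(3)·(34) = -106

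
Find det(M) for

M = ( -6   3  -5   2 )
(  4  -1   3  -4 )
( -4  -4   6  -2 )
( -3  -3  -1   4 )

The determinant is 396.

Expand along row 1:
  + (-6) · M_11   where M_11 = det([-1 3 -4; -4 6 -2; -3 -1 4]) = -44
  − (3) · M_12   where M_12 = det([4 3 -4; -4 6 -2; -3 -1 4]) = 66
  + (-5) · M_13   where M_13 = det([4 -1 -4; -4 -4 -2; -3 -3 4]) = -110
  − (2) · M_14   where M_14 = det([4 -1 3; -4 -4 6; -3 -3 -1]) = 110
det = (+1)·(-6)·(-44) + (-1)·(3)·(66) + (+1)·(-5)·(-110) + (-1)·(2)·(110) = 396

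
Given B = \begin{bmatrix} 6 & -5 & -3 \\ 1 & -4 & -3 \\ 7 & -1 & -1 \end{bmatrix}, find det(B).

Expand along row 1:
  + 6 · |-4 -3; -1 -1| = 6·(4 − 3) = 6
  − (-5) · |1 -3; 7 -1| = −(-5)·(-1 − (-21)) = 100
  + (-3) · |1 -4; 7 -1| = (-3)·(-1 − (-28)) = -81
Sum: (6) + (100) + (-81) = 25

det(B) = 25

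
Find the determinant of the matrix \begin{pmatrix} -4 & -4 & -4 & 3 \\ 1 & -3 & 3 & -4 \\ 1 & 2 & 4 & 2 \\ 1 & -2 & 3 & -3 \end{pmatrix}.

-5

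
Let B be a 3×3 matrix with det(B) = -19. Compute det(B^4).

130321

det(B^4) = (det B)^4 = (-19)^4 = 130321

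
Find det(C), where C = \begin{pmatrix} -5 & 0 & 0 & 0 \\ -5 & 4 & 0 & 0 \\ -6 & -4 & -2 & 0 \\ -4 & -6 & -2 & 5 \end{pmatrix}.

200

C is lower triangular, so det(C) is the product of the diagonal entries:
det = (-5) · (4) · (-2) · (5) = 200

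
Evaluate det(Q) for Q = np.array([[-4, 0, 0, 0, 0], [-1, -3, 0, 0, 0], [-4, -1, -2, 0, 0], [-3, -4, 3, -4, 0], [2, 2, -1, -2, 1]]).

Q is lower triangular, so det(Q) is the product of the diagonal entries:
det = (-4) · (-3) · (-2) · (-4) · (1) = 96

96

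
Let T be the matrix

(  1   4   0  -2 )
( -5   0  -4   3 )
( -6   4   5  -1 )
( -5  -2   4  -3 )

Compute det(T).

Expand along row 1 (it has 1 zero):
  + (1) · M_11   where M_11 = det([0 -4 3; 4 5 -1; -2 4 -3]) = 22
  − (4) · M_12   where M_12 = det([-5 -4 3; -6 5 -1; -5 4 -3]) = 110
  − (-2) · M_14   where M_14 = det([-5 0 -4; -6 4 5; -5 -2 4]) = -258
det = (+1)·(1)·(22) + (-1)·(4)·(110) + (-1)·(-2)·(-258) = -934

det(T) = -934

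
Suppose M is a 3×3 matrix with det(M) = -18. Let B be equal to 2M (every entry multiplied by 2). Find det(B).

For a 3×3 matrix, det(2M) = 2^3·det(M) = 8·det(M).
det(B) = (8)·(-18) = -144

-144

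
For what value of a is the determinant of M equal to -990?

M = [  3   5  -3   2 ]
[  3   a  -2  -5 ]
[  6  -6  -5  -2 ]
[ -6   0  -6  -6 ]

Expanding along the column containing a, det(M) is linear in a: det(M) = (-222)·a + (-2988).
Set (-222)·a + (-2988) = -990  ⇒  (-222)·a = 1998  ⇒  a = -9.

a = -9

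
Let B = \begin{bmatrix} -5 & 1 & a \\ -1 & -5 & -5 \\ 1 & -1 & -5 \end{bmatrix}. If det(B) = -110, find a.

Expanding along the column containing a, det(B) is linear in a: det(B) = (6)·a + (-110).
Set (6)·a + (-110) = -110  ⇒  (6)·a = 0  ⇒  a = 0.

0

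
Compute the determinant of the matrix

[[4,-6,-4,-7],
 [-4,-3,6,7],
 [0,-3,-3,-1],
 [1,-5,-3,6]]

1123

Expand along row 3 (it has 1 zero):
  − (-3) · M_32   where M_32 = det([4 -4 -7; -4 6 7; 1 -3 6]) = 62
  + (-3) · M_33   where M_33 = det([4 -6 -7; -4 -3 7; 1 -5 6]) = -279
  − (-1) · M_34   where M_34 = det([4 -6 -4; -4 -3 6; 1 -5 -3]) = 100
det = (-1)·(-3)·(62) + (+1)·(-3)·(-279) + (-1)·(-1)·(100) = 1123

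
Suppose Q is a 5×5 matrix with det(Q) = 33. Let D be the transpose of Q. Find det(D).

33

det(Qᵀ) = det(Q).
det(D) = (1)·(33) = 33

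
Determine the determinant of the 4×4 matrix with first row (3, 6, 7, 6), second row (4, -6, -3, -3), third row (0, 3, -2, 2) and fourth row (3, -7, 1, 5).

Expand along row 3 (it has 1 zero):
  − (3) · M_32   where M_32 = det([3 7 6; 4 -3 -3; 3 1 5]) = -161
  + (-2) · M_33   where M_33 = det([3 6 6; 4 -6 -3; 3 -7 5]) = -387
  − (2) · M_34   where M_34 = det([3 6 7; 4 -6 -3; 3 -7 1]) = -229
det = (-1)·(3)·(-161) + (+1)·(-2)·(-387) + (-1)·(2)·(-229) = 1715

1715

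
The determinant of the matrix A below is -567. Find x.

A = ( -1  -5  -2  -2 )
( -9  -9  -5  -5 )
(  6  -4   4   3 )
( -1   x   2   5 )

x = -2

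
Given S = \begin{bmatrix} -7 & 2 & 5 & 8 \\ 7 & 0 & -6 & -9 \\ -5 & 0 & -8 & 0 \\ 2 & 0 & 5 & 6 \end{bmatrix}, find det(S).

870

Expand along column 2 (it has 3 zeros):
  − (2) · M_12   where M_12 = det([7 -6 -9; -5 -8 0; 2 5 6]) = -435
det = (-1)·(2)·(-435) = 870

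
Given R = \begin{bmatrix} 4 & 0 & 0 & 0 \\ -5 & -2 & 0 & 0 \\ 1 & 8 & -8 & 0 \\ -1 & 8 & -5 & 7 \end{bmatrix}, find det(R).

448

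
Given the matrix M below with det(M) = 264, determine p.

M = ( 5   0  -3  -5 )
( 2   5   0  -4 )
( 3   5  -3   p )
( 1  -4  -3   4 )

p = 8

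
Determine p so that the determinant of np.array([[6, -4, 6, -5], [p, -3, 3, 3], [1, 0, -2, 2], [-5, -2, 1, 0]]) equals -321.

Expanding along the column containing p, det(M) is linear in p: det(M) = (-4)·p + (-357).
Set (-4)·p + (-357) = -321  ⇒  (-4)·p = 36  ⇒  p = -9.

-9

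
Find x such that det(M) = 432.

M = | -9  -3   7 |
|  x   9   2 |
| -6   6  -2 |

Expanding along the row containing x, det(M) is linear in x: det(M) = (36)·x + (684).
Set (36)·x + (684) = 432  ⇒  (36)·x = -252  ⇒  x = -7.

x = -7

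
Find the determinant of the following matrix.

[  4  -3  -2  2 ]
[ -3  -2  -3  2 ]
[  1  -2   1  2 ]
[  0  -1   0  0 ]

The determinant is 48.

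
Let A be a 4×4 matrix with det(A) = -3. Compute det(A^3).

-27

det(A^3) = (det A)^3 = (-3)^3 = -27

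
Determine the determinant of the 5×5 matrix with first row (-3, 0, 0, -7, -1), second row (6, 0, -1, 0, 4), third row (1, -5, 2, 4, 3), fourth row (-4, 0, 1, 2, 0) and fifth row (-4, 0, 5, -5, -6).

3070

Expand along column 2 (it has 4 zeros):
  − (-5) · M_32   where M_32 = det([-3 0 -7 -1; 6 -1 0 4; -4 1 2 0; -4 5 -5 -6]) = 614
det = (-1)·(-5)·(614) = 3070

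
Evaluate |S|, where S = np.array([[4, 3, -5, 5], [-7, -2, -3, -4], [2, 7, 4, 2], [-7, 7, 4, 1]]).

Expand along row 1:
  + (4) · M_11   where M_11 = det([-2 -3 -4; 7 4 2; 7 4 1]) = -13
  − (3) · M_12   where M_12 = det([-7 -3 -4; 2 4 2; -7 4 1]) = -68
  + (-5) · M_13   where M_13 = det([-7 -2 -4; 2 7 2; -7 7 1]) = -171
  − (5) · M_14   where M_14 = det([-7 -2 -3; 2 7 4; -7 7 4]) = -117
det = (+1)·(4)·(-13) + (-1)·(3)·(-68) + (+1)·(-5)·(-171) + (-1)·(5)·(-117) = 1592

det(S) = 1592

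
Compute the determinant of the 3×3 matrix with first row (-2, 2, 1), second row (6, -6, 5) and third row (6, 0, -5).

96

Expand along column 2:
  − 2 · |6 5; 6 -5| = −2·(-30 − 30) = 120
  + (-6) · |-2 1; 6 -5| = (-6)·(10 − 6) = -24
Sum: (120) + (-24) = 96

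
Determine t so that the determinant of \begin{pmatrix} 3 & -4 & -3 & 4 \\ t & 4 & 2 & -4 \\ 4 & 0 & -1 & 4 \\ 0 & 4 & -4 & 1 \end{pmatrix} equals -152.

-5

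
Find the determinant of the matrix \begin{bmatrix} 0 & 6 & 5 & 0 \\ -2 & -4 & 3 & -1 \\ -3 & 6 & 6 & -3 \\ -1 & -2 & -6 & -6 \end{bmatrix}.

Expand along row 1 (it has 2 zeros):
  − (6) · M_12   where M_12 = det([-2 3 -1; -3 6 -3; -1 -6 -6]) = 39
  + (5) · M_13   where M_13 = det([-2 -4 -1; -3 6 -3; -1 -2 -6]) = 132
det = (-1)·(6)·(39) + (+1)·(5)·(132) = 426

426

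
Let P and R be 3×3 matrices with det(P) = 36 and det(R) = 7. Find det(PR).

det(PR) = det(P)·det(R) = (36)·(7) = 252

|PR| = 252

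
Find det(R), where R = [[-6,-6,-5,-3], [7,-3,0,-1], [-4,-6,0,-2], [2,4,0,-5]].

Expand along column 3 (it has 3 zeros):
  + (-5) · M_13   where M_13 = det([7 -3 -1; -4 -6 -2; 2 4 -5]) = 342
det = (+1)·(-5)·(342) = -1710

The determinant is -1710.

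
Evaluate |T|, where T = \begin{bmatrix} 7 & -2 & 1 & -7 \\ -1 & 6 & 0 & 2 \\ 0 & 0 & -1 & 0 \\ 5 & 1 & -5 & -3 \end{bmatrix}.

Expand along row 3 (it has 3 zeros):
  + (-1) · M_33   where M_33 = det([7 -2 -7; -1 6 2; 5 1 -3]) = 63
det = (+1)·(-1)·(63) = -63

-63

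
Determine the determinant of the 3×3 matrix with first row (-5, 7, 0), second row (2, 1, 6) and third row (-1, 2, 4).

-58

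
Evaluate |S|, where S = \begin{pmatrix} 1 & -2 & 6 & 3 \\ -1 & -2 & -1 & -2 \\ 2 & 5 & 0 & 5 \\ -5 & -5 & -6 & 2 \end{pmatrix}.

Expand along row 3 (it has 1 zero):
  + (2) · M_31   where M_31 = det([-2 6 3; -2 -1 -2; -5 -6 2]) = 133
  − (5) · M_32   where M_32 = det([1 6 3; -1 -1 -2; -5 -6 2]) = 61
  − (5) · M_34   where M_34 = det([1 -2 6; -1 -2 -1; -5 -5 -6]) = -21
det = (+1)·(2)·(133) + (-1)·(5)·(61) + (-1)·(5)·(-21) = 66

The determinant is 66.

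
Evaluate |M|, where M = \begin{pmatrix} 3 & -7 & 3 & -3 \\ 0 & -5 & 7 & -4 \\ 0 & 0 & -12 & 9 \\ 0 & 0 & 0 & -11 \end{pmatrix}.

M is upper triangular, so det(M) is the product of the diagonal entries:
det = (3) · (-5) · (-12) · (-11) = -1980

-1980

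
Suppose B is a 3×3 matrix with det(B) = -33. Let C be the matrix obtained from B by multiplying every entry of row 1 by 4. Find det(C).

det(C) = -132

Scaling one row by 4 multiplies the determinant by 4.
det(C) = (4)·(-33) = -132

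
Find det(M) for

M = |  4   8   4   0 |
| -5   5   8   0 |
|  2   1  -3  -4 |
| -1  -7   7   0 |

det(M) = 2960

Expand along column 4 (it has 3 zeros):
  − (-4) · M_34   where M_34 = det([4 8 4; -5 5 8; -1 -7 7]) = 740
det = (-1)·(-4)·(740) = 2960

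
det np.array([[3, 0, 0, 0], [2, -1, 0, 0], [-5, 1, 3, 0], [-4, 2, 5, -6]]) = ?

54

The matrix is lower triangular, so the determinant is the product of the diagonal entries:
det = (3) · (-1) · (3) · (-6) = 54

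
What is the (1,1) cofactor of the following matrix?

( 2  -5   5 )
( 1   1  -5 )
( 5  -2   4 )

-6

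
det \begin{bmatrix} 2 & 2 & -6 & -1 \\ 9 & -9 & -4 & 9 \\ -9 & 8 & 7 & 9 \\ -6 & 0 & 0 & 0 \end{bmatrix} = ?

Expand along row 4 (it has 3 zeros):
  − (-6) · M_41   where M_41 = det([2 -6 -1; -9 -4 9; 8 7 9]) = -1085
det = (-1)·(-6)·(-1085) = -6510

-6510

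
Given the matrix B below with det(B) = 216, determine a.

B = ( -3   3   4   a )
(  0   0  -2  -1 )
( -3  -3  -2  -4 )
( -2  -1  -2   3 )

Expanding along the column containing a, det(B) is linear in a: det(B) = (-6)·a + (210).
Set (-6)·a + (210) = 216  ⇒  (-6)·a = 6  ⇒  a = -1.

-1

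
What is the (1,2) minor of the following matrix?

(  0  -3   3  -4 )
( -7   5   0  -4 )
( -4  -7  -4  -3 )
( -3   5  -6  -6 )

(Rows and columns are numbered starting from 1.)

The minor is -90.

Delete row 1 and column 2; the remaining 3×3 submatrix is [-7 0 -4; -4 -4 -3; -3 -6 -6].
Its determinant is -90.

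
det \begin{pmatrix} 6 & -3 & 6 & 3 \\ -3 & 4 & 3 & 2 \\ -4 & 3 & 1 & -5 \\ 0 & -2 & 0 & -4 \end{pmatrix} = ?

Expand along row 4 (it has 2 zeros):
  + (-2) · M_42   where M_42 = det([6 6 3; -3 3 2; -4 1 -5]) = -213
  + (-4) · M_44   where M_44 = det([6 -3 6; -3 4 3; -4 3 1]) = 39
det = (+1)·(-2)·(-213) + (+1)·(-4)·(39) = 270

270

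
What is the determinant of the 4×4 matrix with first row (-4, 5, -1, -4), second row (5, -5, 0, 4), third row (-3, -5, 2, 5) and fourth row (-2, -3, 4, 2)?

-17

Expand along row 2 (it has 1 zero):
  − (5) · M_21   where M_21 = det([5 -1 -4; -5 2 5; -3 4 2]) = -19
  + (-5) · M_22   where M_22 = det([-4 -1 -4; -3 2 5; -2 4 2]) = 100
  + (4) · M_24   where M_24 = det([-4 5 -1; -3 -5 2; -2 -3 4]) = 97
det = (-1)·(5)·(-19) + (+1)·(-5)·(100) + (+1)·(4)·(97) = -17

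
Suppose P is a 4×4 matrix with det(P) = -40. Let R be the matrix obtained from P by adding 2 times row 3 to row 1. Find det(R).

Adding a multiple of one row to another leaves the determinant unchanged.
det(R) = (1)·(-40) = -40

-40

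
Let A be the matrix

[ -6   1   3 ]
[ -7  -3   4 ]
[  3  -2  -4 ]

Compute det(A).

-67

Expand along column 1:
  + (-6) · |-3 4; -2 -4| = (-6)·(12 − (-8)) = -120
  − (-7) · |1 3; -2 -4| = −(-7)·(-4 − (-6)) = 14
  + 3 · |1 3; -3 4| = 3·(4 − (-9)) = 39
Sum: (-120) + (14) + (39) = -67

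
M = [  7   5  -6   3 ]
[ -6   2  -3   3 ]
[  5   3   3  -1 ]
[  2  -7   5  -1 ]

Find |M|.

1129

Expand along row 1:
  + (7) · M_11   where M_11 = det([2 -3 3; 3 3 -1; -7 5 -1]) = 82
  − (5) · M_12   where M_12 = det([-6 -3 3; 5 3 -1; 2 5 -1]) = 36
  + (-6) · M_13   where M_13 = det([-6 2 3; 5 3 -1; 2 -7 -1]) = -57
  − (3) · M_14   where M_14 = det([-6 2 -3; 5 3 3; 2 -7 5]) = -131
det = (+1)·(7)·(82) + (-1)·(5)·(36) + (+1)·(-6)·(-57) + (-1)·(3)·(-131) = 1129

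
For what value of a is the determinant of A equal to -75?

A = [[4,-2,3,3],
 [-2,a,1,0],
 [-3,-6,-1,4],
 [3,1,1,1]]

Expanding along the column containing a, det(A) is linear in a: det(A) = (25)·a + (75).
Set (25)·a + (75) = -75  ⇒  (25)·a = -150  ⇒  a = -6.

-6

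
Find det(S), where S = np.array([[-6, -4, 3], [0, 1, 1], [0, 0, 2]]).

S is upper triangular, so det(S) is the product of the diagonal entries:
det = (-6) · (1) · (2) = -12

det(S) = -12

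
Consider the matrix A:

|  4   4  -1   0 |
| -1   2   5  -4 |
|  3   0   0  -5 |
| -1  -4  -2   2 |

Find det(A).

The determinant is 138.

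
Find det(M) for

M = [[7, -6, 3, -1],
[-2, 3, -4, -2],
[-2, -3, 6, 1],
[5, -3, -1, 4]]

Expand along row 1:
  + (7) · M_11   where M_11 = det([3 -4 -2; -3 6 1; -3 -1 4]) = -3
  − (-6) · M_12   where M_12 = det([-2 -4 -2; -2 6 1; 5 -1 4]) = -46
  + (3) · M_13   where M_13 = det([-2 3 -2; -2 -3 1; 5 -3 4]) = 15
  − (-1) · M_14   where M_14 = det([-2 3 -4; -2 -3 6; 5 -3 -1]) = -42
det = (+1)·(7)·(-3) + (-1)·(-6)·(-46) + (+1)·(3)·(15) + (-1)·(-1)·(-42) = -294

The determinant is -294.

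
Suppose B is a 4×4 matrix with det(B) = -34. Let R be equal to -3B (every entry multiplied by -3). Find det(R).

-2754

For a 4×4 matrix, det(-3B) = (-3)^4·det(B) = 81·det(B).
det(R) = (81)·(-34) = -2754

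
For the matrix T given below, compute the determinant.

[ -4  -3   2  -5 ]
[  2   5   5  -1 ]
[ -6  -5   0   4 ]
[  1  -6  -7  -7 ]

det(T) = 331

Expand along row 3 (it has 1 zero):
  + (-6) · M_31   where M_31 = det([-3 2 -5; 5 5 -1; -6 -7 -7]) = 233
  − (-5) · M_32   where M_32 = det([-4 2 -5; 2 5 -1; 1 -7 -7]) = 289
  − (4) · M_34   where M_34 = det([-4 -3 2; 2 5 5; 1 -6 -7]) = -71
det = (+1)·(-6)·(233) + (-1)·(-5)·(289) + (-1)·(4)·(-71) = 331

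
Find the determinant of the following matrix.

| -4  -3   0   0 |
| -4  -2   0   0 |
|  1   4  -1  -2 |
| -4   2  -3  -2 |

The matrix is block lower-triangular with a 2×2 block and a 2×2 block on the diagonal, so its determinant equals the product of the determinants of the diagonal blocks.
det of the 2×2 block = -4
det of the 2×2 block = -4
det = (-4)·(-4) = 16

The determinant is 16.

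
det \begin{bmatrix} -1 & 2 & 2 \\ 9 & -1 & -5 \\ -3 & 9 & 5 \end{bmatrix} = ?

Expand along column 1:
  + (-1) · |-1 -5; 9 5| = (-1)·(-5 − (-45)) = -40
  − 9 · |2 2; 9 5| = −9·(10 − 18) = 72
  + (-3) · |2 2; -1 -5| = (-3)·(-10 − (-2)) = 24
Sum: (-40) + (72) + (24) = 56

The determinant is 56.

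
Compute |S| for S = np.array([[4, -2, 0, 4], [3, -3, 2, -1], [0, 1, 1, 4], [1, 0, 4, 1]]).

Expand along row 1 (it has 1 zero):
  + (4) · M_11   where M_11 = det([-3 2 -1; 1 1 4; 0 4 1]) = 39
  − (-2) · M_12   where M_12 = det([3 2 -1; 0 1 4; 1 4 1]) = -36
  − (4) · M_14   where M_14 = det([3 -3 2; 0 1 1; 1 0 4]) = 7
det = (+1)·(4)·(39) + (-1)·(-2)·(-36) + (-1)·(4)·(7) = 56

56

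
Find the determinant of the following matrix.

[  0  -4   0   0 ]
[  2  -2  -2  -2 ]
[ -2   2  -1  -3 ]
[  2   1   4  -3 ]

264

Expand along row 1 (it has 3 zeros):
  − (-4) · M_12   where M_12 = det([2 -2 -2; -2 -1 -3; 2 4 -3]) = 66
det = (-1)·(-4)·(66) = 264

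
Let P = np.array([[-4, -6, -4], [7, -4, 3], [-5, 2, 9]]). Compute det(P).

det(P) = 660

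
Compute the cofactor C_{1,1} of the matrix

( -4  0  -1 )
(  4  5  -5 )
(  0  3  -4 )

-5

Delete row 1 and column 1; the remaining 2×2 submatrix is [5 -5; 3 -4].
Its determinant is 5·(-4) − (-5)·3 = -5.
The cofactor carries sign (−1)^(1+1) = +1, so C_{1,1} = +(-5) = -5.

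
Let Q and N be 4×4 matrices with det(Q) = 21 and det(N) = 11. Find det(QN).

det(QN) = det(Q)·det(N) = (21)·(11) = 231

|QN| = 231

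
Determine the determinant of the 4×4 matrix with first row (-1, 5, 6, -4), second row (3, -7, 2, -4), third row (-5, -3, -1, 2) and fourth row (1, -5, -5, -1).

Expand along row 1:
  + (-1) · M_11   where M_11 = det([-7 2 -4; -3 -1 2; -5 -5 -1]) = -143
  − (5) · M_12   where M_12 = det([3 2 -4; -5 -1 2; 1 -5 -1]) = -77
  + (6) · M_13   where M_13 = det([3 -7 -4; -5 -3 2; 1 -5 -1]) = -52
  − (-4) · M_14   where M_14 = det([3 -7 2; -5 -3 -1; 1 -5 -5]) = 268
det = (+1)·(-1)·(-143) + (-1)·(5)·(-77) + (+1)·(6)·(-52) + (-1)·(-4)·(268) = 1288

1288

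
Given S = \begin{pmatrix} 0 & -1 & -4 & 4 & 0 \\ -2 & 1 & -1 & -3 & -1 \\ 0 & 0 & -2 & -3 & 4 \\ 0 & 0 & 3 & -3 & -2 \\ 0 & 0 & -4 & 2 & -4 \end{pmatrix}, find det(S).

|S| = 232

S is block upper-triangular with a 2×2 block and a 3×3 block on the diagonal, so its determinant equals the product of the determinants of the diagonal blocks.
det of the 2×2 block = -2
det of the 3×3 block = -116
det = (-2)·(-116) = 232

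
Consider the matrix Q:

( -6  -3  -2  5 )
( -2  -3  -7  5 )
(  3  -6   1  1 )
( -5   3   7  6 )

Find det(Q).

|Q| = 2190

Expand along row 1:
  + (-6) · M_11   where M_11 = det([-3 -7 5; -6 1 1; 3 7 6]) = -495
  − (-3) · M_12   where M_12 = det([-2 -7 5; 3 1 1; -5 7 6]) = 293
  + (-2) · M_13   where M_13 = det([-2 -3 5; 3 -6 1; -5 3 6]) = 42
  − (5) · M_14   where M_14 = det([-2 -3 -7; 3 -6 1; -5 3 7]) = 315
det = (+1)·(-6)·(-495) + (-1)·(-3)·(293) + (+1)·(-2)·(42) + (-1)·(5)·(315) = 2190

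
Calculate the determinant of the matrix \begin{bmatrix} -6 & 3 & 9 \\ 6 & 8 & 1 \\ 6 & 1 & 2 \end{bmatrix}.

Expand along column 1:
  + (-6) · |8 1; 1 2| = (-6)·(16 − 1) = -90
  − 6 · |3 9; 1 2| = −6·(6 − 9) = 18
  + 6 · |3 9; 8 1| = 6·(3 − 72) = -414
Sum: (-90) + (18) + (-414) = -486

-486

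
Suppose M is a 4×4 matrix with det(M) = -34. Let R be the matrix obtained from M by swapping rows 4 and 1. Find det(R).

Swapping two rows multiplies the determinant by −1.
det(R) = (-1)·(-34) = 34

det(R) = 34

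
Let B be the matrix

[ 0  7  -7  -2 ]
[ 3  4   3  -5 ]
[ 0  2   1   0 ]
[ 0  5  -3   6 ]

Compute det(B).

-444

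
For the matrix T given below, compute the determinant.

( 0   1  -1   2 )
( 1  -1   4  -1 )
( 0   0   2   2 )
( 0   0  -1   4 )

-10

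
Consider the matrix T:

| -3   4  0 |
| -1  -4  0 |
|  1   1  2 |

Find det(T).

Expand along column 3:
  + 2 · |-3 4; -1 -4| = 2·(12 − (-4)) = 32

32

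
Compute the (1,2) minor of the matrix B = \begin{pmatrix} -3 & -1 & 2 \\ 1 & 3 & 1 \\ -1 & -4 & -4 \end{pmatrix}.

Delete row 1 and column 2; the remaining 2×2 submatrix is [1 1; -1 -4].
Its determinant is 1·(-4) − 1·(-1) = -3.

The minor is -3.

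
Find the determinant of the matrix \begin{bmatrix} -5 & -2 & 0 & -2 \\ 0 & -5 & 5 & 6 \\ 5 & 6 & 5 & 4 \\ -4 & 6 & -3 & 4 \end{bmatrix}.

Expand along row 1 (it has 1 zero):
  + (-5) · M_11   where M_11 = det([-5 5 6; 6 5 4; 6 -3 4]) = -448
  − (-2) · M_12   where M_12 = det([0 5 6; 5 5 4; -4 -3 4]) = -150
  − (-2) · M_14   where M_14 = det([0 -5 5; 5 6 5; -4 6 -3]) = 295
det = (+1)·(-5)·(-448) + (-1)·(-2)·(-150) + (-1)·(-2)·(295) = 2530

2530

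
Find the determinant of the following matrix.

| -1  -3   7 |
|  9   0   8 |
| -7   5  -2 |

469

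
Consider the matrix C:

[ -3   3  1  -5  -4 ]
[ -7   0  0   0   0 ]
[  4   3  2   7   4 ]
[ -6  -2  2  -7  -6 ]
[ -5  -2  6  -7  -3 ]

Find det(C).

-4459

Expand along row 2 (it has 4 zeros):
  − (-7) · M_21   where M_21 = det([3 1 -5 -4; 3 2 7 4; -2 2 -7 -6; -2 6 -7 -3]) = -637
det = (-1)·(-7)·(-637) = -4459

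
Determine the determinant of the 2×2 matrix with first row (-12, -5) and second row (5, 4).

det = (-12)·4 − (-5)·5 = -48 − (-25) = -23

-23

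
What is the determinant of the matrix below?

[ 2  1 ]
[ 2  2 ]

The determinant is 2.

det = 2·2 − 1·2 = 4 − 2 = 2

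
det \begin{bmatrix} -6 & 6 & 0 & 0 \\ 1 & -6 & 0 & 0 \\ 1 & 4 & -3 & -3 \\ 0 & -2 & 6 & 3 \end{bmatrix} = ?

The matrix is block lower-triangular with a 2×2 block and a 2×2 block on the diagonal, so its determinant equals the product of the determinants of the diagonal blocks.
det of the 2×2 block = 30
det of the 2×2 block = 9
det = (30)·(9) = 270

270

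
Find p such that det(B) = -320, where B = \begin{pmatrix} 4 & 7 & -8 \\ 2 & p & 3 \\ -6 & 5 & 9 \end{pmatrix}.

-6

Expanding along the column containing p, det(B) is linear in p: det(B) = (-12)·p + (-392).
Set (-12)·p + (-392) = -320  ⇒  (-12)·p = 72  ⇒  p = -6.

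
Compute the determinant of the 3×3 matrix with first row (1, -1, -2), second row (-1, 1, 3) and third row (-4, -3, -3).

7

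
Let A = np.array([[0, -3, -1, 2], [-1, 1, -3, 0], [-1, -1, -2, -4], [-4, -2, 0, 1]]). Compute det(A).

-209

Expand along row 1 (it has 1 zero):
  − (-3) · M_12   where M_12 = det([-1 -3 0; -1 -2 -4; -4 0 1]) = -49
  + (-1) · M_13   where M_13 = det([-1 1 0; -1 -1 -4; -4 -2 1]) = 26
  − (2) · M_14   where M_14 = det([-1 1 -3; -1 -1 -2; -4 -2 0]) = 18
det = (-1)·(-3)·(-49) + (+1)·(-1)·(26) + (-1)·(2)·(18) = -209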